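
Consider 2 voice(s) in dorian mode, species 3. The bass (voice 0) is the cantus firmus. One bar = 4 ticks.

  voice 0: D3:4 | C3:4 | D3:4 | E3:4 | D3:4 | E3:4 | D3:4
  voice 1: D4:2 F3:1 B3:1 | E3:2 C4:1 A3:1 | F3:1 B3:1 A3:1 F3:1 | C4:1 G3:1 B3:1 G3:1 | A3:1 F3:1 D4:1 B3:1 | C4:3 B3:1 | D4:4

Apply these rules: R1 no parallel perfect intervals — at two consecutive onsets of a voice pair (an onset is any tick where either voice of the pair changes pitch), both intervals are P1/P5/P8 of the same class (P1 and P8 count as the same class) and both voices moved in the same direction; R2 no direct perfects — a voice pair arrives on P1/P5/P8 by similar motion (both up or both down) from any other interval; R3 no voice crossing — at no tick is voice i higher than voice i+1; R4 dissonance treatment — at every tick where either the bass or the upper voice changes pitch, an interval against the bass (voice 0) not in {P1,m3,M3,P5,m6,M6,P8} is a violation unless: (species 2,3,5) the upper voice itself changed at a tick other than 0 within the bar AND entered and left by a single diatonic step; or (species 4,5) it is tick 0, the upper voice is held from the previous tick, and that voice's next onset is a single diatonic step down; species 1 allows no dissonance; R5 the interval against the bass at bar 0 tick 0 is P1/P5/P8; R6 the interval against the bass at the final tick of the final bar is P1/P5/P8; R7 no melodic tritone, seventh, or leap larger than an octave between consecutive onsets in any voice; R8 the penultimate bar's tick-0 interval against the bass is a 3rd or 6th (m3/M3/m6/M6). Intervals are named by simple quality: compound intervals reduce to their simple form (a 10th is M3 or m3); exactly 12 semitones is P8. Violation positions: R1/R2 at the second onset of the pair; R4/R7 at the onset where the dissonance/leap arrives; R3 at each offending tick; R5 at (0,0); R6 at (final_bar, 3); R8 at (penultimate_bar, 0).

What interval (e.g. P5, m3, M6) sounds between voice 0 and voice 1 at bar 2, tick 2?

P5

voice 0=D3 voice 1=A3 -> P5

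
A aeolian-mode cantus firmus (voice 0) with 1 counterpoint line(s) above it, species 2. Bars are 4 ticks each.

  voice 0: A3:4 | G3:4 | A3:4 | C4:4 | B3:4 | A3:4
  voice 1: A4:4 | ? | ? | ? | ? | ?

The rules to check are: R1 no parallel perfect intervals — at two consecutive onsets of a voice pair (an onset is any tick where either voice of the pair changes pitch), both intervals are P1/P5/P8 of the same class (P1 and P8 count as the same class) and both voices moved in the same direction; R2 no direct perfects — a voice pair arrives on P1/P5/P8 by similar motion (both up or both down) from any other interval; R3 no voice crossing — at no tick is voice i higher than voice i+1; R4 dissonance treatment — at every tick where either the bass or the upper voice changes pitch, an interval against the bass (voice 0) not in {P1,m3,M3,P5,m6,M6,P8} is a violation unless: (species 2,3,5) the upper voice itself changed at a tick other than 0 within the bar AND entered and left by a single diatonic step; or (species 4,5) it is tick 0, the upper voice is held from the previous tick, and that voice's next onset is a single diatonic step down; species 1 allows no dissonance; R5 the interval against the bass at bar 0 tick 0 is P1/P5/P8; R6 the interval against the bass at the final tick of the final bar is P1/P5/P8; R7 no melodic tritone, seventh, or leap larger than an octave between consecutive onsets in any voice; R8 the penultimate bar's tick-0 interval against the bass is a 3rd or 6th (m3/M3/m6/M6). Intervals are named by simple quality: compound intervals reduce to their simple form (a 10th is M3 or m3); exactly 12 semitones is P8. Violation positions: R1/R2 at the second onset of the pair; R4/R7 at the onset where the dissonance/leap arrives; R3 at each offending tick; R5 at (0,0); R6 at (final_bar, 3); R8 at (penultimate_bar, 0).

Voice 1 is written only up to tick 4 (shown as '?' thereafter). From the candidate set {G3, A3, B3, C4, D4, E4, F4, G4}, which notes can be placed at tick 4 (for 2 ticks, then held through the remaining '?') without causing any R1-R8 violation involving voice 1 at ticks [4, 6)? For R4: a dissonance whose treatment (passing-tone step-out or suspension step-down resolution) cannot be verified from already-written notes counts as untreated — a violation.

{E4}

G3: violates R1,R7
A3: violates R4
B3: violates R7
C4: violates R4
D4: violates R2
E4: legal
F4: violates R4
G4: violates R1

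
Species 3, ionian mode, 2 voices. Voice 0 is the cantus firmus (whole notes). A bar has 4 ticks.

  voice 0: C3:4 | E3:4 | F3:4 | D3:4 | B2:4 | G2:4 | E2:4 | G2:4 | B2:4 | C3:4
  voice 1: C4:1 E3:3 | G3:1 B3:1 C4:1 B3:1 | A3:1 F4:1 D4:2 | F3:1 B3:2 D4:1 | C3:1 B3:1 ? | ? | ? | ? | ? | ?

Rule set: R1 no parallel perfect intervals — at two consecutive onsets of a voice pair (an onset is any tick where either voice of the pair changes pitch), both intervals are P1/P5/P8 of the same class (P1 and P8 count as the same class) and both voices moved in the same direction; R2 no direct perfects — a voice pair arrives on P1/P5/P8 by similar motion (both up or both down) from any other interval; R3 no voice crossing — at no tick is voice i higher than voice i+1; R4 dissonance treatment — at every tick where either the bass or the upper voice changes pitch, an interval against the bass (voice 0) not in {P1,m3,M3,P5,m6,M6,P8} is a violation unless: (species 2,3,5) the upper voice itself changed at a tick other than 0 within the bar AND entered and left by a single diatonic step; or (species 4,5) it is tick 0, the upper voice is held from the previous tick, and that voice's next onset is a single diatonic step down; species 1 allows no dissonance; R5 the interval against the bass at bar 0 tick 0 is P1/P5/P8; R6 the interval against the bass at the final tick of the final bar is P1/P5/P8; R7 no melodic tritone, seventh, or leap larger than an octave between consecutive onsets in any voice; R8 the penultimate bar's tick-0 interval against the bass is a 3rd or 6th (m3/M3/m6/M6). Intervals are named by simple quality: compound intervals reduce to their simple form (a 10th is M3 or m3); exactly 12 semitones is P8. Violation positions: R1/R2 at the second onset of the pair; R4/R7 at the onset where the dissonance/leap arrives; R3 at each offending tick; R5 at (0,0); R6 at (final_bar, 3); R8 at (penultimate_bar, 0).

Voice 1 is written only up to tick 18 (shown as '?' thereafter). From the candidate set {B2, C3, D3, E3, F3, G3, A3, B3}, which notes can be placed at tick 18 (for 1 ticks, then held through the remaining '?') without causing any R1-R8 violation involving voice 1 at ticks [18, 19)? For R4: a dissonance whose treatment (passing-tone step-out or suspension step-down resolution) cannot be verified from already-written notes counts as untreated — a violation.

{B2, B3, D3, G3}

B2: legal
C3: violates R4,R7
D3: legal
E3: violates R4
F3: violates R4,R7
G3: legal
A3: violates R4
B3: legal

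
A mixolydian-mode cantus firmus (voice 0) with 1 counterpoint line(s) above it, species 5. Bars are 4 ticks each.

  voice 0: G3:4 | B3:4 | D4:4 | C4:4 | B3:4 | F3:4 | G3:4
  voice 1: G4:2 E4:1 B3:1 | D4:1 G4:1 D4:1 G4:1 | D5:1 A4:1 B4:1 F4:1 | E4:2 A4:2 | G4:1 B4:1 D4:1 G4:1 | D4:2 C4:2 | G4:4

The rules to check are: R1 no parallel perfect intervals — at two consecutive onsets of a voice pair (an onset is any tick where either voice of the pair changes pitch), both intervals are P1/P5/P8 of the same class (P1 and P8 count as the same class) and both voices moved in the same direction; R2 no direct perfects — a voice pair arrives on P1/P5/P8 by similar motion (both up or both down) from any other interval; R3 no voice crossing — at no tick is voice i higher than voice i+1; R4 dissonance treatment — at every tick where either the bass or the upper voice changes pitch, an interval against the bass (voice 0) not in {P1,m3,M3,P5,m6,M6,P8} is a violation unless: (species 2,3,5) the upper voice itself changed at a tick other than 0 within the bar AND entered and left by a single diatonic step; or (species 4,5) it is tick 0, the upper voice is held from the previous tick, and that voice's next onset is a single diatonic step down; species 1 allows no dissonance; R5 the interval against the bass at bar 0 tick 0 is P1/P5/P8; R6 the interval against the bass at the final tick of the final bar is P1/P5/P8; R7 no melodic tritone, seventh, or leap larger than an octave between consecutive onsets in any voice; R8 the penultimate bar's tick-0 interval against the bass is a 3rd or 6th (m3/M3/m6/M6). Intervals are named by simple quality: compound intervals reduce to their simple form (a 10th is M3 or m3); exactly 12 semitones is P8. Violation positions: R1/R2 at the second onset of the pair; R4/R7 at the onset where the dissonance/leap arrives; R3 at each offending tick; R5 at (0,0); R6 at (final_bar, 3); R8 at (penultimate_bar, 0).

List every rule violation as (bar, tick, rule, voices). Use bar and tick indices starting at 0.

(2, 0, R2, (0, 1))
(2, 3, R7, (1,))
(5, 0, R7, (0,))
(6, 0, R2, (0, 1))

bar 0: v0=G3 v1=G4 downbeat P8
bar 1: v0=B3 v1=D4 downbeat m3
bar 2: v0=D4 v1=D5 downbeat P8
bar 3: v0=C4 v1=E4 downbeat M3
bar 4: v0=B3 v1=G4 downbeat m6
bar 5: v0=F3 v1=D4 downbeat M6
bar 6: v0=G3 v1=G4 downbeat P8
  -> R2 @ bar 2 tick 0 v(0, 1): B3/G4 m6 -> D4/D5 P8 similar
  -> R7 @ bar 2 tick 3 v(1,): B4->F4 leap 6st
  -> R7 @ bar 5 tick 0 v(0,): B3->F3 leap 6st
  -> R2 @ bar 6 tick 0 v(0, 1): F3/C4 P5 -> G3/G4 P8 similar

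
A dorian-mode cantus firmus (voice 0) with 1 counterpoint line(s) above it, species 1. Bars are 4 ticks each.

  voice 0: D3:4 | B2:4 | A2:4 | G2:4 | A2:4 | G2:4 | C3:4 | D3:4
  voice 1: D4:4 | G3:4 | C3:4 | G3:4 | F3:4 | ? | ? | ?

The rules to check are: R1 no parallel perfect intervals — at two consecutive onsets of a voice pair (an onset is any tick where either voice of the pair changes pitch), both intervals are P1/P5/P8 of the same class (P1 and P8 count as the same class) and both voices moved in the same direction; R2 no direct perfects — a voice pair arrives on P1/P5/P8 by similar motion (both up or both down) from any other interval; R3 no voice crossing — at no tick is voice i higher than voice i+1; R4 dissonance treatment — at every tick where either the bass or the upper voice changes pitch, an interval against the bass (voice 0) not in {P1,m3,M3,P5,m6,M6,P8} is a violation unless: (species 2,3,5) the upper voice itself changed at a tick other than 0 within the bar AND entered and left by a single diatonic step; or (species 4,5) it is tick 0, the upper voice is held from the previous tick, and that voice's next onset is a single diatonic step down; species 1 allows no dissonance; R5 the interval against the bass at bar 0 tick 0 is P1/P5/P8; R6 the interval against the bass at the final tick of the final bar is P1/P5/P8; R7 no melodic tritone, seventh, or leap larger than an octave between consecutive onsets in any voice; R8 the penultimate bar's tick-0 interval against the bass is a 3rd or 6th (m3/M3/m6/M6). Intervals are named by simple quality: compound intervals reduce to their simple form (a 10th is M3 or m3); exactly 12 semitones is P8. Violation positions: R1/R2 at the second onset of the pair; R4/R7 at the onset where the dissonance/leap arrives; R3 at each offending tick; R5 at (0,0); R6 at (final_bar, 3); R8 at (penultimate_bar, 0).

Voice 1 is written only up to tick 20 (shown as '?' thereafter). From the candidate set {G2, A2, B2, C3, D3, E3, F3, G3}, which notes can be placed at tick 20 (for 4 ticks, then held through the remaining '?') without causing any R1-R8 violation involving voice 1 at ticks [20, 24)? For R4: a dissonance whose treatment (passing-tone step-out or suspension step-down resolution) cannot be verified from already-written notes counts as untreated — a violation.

G2: violates R2,R7
A2: violates R4
B2: violates R7
C3: violates R4
D3: violates R2
E3: legal
F3: violates R4
G3: legal

{E3, G3}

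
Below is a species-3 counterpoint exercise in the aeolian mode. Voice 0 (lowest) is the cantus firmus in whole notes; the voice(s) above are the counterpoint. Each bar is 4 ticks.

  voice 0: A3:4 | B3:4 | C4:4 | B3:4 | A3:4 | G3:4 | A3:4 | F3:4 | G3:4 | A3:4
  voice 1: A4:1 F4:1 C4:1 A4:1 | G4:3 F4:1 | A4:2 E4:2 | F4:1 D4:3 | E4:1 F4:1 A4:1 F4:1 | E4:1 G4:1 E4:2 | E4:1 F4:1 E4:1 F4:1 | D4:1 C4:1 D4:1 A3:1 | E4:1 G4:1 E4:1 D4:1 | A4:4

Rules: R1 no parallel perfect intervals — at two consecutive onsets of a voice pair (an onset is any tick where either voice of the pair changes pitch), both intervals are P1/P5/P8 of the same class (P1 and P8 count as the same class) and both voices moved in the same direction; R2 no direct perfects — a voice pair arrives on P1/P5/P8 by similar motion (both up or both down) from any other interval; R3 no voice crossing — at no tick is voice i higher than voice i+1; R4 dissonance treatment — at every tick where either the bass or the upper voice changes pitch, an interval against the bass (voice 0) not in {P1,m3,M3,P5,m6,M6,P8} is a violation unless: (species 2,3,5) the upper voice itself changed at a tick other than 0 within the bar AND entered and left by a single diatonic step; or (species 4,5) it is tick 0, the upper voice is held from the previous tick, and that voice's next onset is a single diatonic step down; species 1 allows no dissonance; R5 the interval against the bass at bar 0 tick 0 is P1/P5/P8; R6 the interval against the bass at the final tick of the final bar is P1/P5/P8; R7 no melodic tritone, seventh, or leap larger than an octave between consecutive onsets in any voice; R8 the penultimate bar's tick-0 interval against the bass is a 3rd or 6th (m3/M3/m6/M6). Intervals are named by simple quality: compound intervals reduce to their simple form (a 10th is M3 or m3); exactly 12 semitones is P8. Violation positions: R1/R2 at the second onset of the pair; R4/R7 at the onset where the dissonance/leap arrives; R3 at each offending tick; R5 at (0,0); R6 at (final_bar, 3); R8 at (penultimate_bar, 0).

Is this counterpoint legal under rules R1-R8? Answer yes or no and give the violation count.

bar 0: v0=A3 v1=A4 (P8)
bar 1: v0=B3 v1=G4 (m6)
bar 2: v0=C4 v1=A4 (M6)
bar 3: v0=B3 v1=F4 (TT)
bar 4: v0=A3 v1=E4 (P5)
bar 5: v0=G3 v1=E4 (M6)
bar 6: v0=A3 v1=E4 (P5)
bar 7: v0=F3 v1=D4 (M6)
bar 8: v0=G3 v1=E4 (M6)
bar 9: v0=A3 v1=A4 (P8)
  R4 @ bar1.3: B3/F4 TT untreated
  R4 @ bar3.0: B3/F4 TT untreated
  R2 @ bar9.0: G3/D4 P5 -> A3/A4 P8 similar

No (3 violations)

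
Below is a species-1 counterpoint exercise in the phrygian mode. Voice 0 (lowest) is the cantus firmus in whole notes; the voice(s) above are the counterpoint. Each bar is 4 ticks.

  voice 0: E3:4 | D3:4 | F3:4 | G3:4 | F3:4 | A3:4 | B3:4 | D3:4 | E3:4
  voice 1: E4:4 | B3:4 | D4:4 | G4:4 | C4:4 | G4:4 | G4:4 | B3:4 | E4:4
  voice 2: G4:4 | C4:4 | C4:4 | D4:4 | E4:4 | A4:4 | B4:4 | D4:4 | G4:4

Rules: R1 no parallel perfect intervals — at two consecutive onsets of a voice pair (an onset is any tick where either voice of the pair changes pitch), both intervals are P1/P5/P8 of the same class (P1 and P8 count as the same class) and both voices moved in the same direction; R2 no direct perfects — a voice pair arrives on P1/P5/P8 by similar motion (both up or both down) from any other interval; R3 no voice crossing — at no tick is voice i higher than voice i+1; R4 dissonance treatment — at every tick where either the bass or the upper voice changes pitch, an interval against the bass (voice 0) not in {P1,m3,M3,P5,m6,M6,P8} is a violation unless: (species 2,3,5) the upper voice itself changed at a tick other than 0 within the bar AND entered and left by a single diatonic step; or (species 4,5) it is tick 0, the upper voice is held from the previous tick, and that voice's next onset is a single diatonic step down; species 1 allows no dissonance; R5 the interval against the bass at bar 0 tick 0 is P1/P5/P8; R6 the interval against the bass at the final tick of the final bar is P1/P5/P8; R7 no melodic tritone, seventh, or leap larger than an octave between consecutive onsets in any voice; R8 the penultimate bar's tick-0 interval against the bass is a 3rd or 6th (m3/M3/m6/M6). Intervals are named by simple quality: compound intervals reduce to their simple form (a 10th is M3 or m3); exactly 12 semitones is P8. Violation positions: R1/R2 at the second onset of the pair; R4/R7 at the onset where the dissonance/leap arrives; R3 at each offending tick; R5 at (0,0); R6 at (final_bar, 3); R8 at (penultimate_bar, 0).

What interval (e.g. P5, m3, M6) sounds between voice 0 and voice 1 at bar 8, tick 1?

voice 0=E3 voice 1=E4 -> P8

P8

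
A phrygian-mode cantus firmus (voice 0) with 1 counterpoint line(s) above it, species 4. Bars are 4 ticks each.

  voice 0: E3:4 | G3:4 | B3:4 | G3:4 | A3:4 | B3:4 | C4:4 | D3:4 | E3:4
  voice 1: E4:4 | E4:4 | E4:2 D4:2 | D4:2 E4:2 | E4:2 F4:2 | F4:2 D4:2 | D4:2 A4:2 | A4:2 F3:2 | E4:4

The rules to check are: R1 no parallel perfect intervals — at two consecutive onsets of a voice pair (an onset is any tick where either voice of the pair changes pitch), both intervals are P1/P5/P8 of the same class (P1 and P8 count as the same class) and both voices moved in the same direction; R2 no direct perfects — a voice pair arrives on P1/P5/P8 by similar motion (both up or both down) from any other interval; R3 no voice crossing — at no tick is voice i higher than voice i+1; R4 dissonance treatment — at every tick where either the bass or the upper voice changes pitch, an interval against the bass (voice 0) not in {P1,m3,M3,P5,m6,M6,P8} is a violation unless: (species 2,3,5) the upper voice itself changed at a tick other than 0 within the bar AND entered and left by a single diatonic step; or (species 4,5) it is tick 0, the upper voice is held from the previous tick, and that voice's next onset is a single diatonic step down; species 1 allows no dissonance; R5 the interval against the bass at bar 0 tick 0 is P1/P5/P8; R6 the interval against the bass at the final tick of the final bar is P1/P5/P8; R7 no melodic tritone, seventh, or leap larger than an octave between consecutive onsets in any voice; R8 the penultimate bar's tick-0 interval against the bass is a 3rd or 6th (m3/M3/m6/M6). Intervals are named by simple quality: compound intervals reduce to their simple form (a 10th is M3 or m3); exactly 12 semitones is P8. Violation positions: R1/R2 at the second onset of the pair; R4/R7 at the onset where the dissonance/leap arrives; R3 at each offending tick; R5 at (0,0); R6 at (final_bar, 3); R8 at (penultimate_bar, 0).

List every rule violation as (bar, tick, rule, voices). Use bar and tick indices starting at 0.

bar 0: v0=E3 v1=E4 downbeat P8
bar 1: v0=G3 v1=E4 downbeat M6
bar 2: v0=B3 v1=E4 downbeat P4
bar 3: v0=G3 v1=D4 downbeat P5
bar 4: v0=A3 v1=E4 downbeat P5
bar 5: v0=B3 v1=F4 downbeat TT
bar 6: v0=C4 v1=D4 downbeat M2
bar 7: v0=D3 v1=A4 downbeat P5
bar 8: v0=E3 v1=E4 downbeat P8
  -> R4 @ bar 5 tick 0 v(0, 1): B3/F4 TT untreated
  -> R4 @ bar 6 tick 0 v(0, 1): C4/D4 M2 untreated
  -> R7 @ bar 7 tick 0 v(0,): C4->D3 leap 10st
  -> R8 @ bar 7 tick 0 v(0, 1): penult P5 not 3rd/6th
  -> R7 @ bar 7 tick 2 v(1,): A4->F3 leap 16st
  -> R2 @ bar 8 tick 0 v(0, 1): D3/F3 m3 -> E3/E4 P8 similar
  -> R7 @ bar 8 tick 0 v(1,): F3->E4 leap 11st

(5, 0, R4, (0, 1))
(6, 0, R4, (0, 1))
(7, 0, R7, (0,))
(7, 0, R8, (0, 1))
(7, 2, R7, (1,))
(8, 0, R2, (0, 1))
(8, 0, R7, (1,))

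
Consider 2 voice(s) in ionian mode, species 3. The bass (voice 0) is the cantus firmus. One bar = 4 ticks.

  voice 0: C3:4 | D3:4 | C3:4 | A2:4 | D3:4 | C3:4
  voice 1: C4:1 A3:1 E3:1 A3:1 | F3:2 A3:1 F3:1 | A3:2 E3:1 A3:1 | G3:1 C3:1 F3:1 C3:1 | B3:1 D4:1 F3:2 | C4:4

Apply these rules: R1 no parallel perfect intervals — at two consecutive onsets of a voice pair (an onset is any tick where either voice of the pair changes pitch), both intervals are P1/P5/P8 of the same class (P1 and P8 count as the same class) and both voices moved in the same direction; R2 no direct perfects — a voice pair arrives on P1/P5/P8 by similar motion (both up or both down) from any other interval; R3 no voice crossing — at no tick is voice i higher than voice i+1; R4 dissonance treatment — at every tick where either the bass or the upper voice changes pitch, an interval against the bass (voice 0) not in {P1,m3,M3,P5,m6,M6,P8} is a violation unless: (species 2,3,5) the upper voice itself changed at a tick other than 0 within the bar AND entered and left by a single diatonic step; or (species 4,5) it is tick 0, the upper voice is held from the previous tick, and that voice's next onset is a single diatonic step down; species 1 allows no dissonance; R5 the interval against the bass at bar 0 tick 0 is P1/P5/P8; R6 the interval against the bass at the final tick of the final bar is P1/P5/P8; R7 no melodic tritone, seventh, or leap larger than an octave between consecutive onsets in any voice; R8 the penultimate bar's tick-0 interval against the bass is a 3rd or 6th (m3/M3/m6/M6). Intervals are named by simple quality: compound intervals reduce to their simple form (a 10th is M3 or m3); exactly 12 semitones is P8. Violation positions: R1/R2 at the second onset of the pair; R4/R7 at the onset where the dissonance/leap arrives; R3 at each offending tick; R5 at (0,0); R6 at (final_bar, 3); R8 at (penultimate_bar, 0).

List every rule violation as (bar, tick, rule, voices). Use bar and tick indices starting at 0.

bar 0: v0=C3 v1=C4 downbeat P8
bar 1: v0=D3 v1=F3 downbeat m3
bar 2: v0=C3 v1=A3 downbeat M6
bar 3: v0=A2 v1=G3 downbeat m7
bar 4: v0=D3 v1=B3 downbeat M6
bar 5: v0=C3 v1=C4 downbeat P8
  -> R4 @ bar 3 tick 0 v(0, 1): A2/G3 m7 untreated
  -> R7 @ bar 4 tick 0 v(1,): C3->B3 leap 11st

(3, 0, R4, (0, 1))
(4, 0, R7, (1,))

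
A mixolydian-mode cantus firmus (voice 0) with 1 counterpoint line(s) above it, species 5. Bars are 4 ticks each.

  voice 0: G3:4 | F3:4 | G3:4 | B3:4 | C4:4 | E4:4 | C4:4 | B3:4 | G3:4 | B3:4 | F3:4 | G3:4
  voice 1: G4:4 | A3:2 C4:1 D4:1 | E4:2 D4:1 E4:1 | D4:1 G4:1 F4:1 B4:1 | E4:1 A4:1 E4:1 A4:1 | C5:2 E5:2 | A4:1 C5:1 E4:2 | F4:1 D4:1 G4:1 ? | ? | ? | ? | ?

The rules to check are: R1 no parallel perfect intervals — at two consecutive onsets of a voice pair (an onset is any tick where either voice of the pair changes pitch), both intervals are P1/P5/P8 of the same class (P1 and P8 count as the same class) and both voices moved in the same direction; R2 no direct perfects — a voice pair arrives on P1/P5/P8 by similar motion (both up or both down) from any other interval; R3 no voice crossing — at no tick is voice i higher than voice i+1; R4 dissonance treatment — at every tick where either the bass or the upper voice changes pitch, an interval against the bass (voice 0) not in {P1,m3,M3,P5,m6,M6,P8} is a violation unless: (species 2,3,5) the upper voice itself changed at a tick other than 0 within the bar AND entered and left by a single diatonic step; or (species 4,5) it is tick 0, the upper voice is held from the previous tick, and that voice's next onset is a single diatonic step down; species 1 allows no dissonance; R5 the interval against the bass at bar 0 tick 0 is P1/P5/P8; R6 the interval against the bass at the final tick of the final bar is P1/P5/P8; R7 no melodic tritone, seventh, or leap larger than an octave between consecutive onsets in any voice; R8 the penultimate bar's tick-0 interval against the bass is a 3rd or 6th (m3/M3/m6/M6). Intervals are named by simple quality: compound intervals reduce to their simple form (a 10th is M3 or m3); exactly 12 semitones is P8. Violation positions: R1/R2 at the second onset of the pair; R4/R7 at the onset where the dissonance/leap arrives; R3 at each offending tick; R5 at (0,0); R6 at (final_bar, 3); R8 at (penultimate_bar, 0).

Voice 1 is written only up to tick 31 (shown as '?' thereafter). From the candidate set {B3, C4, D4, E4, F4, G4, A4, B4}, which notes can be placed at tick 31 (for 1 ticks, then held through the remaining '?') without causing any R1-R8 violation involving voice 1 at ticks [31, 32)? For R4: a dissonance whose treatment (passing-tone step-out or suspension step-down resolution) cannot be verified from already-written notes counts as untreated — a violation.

{B3, B4, D4, G4}

B3: legal
C4: violates R4
D4: legal
E4: violates R4
F4: violates R4
G4: legal
A4: violates R4
B4: legal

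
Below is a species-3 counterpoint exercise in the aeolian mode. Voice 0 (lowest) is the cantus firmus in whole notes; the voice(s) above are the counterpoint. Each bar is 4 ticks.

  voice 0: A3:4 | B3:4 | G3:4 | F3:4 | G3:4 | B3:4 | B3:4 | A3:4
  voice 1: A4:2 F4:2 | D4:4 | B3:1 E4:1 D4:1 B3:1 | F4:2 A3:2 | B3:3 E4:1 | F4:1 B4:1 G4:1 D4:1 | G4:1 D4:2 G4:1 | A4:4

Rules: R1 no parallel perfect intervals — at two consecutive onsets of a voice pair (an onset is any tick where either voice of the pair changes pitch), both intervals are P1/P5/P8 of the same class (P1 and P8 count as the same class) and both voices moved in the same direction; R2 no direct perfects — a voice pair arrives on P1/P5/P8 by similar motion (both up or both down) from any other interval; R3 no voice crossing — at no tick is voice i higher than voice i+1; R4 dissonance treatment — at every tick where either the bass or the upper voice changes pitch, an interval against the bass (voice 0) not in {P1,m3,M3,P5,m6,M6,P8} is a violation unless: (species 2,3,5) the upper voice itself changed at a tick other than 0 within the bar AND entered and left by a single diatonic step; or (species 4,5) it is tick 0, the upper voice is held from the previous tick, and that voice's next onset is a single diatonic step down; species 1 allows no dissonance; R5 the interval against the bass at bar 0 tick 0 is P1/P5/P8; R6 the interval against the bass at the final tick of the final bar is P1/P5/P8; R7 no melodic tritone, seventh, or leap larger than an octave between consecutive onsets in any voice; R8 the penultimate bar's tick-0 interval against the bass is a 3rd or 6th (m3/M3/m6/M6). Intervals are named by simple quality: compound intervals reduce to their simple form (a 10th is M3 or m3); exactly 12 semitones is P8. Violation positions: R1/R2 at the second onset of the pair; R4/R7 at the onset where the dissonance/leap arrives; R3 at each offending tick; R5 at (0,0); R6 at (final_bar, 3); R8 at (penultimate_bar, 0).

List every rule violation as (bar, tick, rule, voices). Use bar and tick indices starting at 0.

bar 0: v0=A3 v1=A4 downbeat P8
bar 1: v0=B3 v1=D4 downbeat m3
bar 2: v0=G3 v1=B3 downbeat M3
bar 3: v0=F3 v1=F4 downbeat P8
bar 4: v0=G3 v1=B3 downbeat M3
bar 5: v0=B3 v1=F4 downbeat TT
bar 6: v0=B3 v1=G4 downbeat m6
bar 7: v0=A3 v1=A4 downbeat P8
  -> R7 @ bar 3 tick 0 v(1,): B3->F4 leap 6st
  -> R4 @ bar 5 tick 0 v(0, 1): B3/F4 TT untreated
  -> R7 @ bar 5 tick 1 v(1,): F4->B4 leap 6st

(3, 0, R7, (1,))
(5, 0, R4, (0, 1))
(5, 1, R7, (1,))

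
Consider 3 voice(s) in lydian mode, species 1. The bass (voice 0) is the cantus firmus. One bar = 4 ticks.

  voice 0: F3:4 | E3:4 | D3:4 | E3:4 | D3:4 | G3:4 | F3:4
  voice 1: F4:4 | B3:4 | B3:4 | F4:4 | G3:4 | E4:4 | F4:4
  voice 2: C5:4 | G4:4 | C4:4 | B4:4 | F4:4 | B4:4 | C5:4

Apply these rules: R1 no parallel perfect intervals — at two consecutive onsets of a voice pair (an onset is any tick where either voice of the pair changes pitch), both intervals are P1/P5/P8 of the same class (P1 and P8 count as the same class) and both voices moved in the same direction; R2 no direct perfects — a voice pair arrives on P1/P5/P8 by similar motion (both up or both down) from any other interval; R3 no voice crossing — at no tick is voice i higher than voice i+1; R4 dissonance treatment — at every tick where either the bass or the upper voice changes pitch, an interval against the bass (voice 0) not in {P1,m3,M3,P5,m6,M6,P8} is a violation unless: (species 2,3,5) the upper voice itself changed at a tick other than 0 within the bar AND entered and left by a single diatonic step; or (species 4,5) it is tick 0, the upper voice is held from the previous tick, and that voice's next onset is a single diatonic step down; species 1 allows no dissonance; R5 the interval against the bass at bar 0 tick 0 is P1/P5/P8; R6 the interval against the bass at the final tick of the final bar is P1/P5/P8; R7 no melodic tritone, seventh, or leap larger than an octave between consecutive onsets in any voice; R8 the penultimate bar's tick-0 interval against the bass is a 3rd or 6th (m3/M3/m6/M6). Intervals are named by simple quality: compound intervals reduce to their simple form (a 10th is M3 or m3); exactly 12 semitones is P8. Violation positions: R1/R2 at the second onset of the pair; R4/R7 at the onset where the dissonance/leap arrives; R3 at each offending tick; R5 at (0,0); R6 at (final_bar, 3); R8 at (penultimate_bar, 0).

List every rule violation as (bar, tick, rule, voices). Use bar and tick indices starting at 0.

bar 0: v0=F3 v1=F4 v2=C5 downbeat P5
bar 1: v0=E3 v1=B3 v2=G4 downbeat m3
bar 2: v0=D3 v1=B3 v2=C4 downbeat m7
bar 3: v0=E3 v1=F4 v2=B4 downbeat P5
bar 4: v0=D3 v1=G3 v2=F4 downbeat m3
bar 5: v0=G3 v1=E4 v2=B4 downbeat M3
bar 6: v0=F3 v1=F4 v2=C5 downbeat P5
  -> R2 @ bar 1 tick 0 v(0, 1): F3/F4 P8 -> E3/B3 P5 similar
  -> R7 @ bar 1 tick 0 v(1,): F4->B3 leap 6st
  -> R4 @ bar 2 tick 0 v(0, 2): D3/C4 m7 untreated
  -> R2 @ bar 3 tick 0 v(0, 2): D3/C4 m7 -> E3/B4 P5 similar
  -> R4 @ bar 3 tick 0 v(0, 1): E3/F4 m2 untreated
  -> R7 @ bar 3 tick 0 v(1,): B3->F4 leap 6st
  -> R7 @ bar 3 tick 0 v(2,): C4->B4 leap 11st
  -> R4 @ bar 4 tick 0 v(0, 1): D3/G3 P4 untreated
  -> R7 @ bar 4 tick 0 v(1,): F4->G3 leap 10st
  -> R7 @ bar 4 tick 0 v(2,): B4->F4 leap 6st
  -> R2 @ bar 5 tick 0 v(1, 2): G3/F4 m7 -> E4/B4 P5 similar
  -> R7 @ bar 5 tick 0 v(2,): F4->B4 leap 6st
  -> R1 @ bar 6 tick 0 v(1, 2): E4/B4 P5 -> F4/C5 P5 similar

(1, 0, R2, (0, 1))
(1, 0, R7, (1,))
(2, 0, R4, (0, 2))
(3, 0, R2, (0, 2))
(3, 0, R4, (0, 1))
(3, 0, R7, (1,))
(3, 0, R7, (2,))
(4, 0, R4, (0, 1))
(4, 0, R7, (1,))
(4, 0, R7, (2,))
(5, 0, R2, (1, 2))
(5, 0, R7, (2,))
(6, 0, R1, (1, 2))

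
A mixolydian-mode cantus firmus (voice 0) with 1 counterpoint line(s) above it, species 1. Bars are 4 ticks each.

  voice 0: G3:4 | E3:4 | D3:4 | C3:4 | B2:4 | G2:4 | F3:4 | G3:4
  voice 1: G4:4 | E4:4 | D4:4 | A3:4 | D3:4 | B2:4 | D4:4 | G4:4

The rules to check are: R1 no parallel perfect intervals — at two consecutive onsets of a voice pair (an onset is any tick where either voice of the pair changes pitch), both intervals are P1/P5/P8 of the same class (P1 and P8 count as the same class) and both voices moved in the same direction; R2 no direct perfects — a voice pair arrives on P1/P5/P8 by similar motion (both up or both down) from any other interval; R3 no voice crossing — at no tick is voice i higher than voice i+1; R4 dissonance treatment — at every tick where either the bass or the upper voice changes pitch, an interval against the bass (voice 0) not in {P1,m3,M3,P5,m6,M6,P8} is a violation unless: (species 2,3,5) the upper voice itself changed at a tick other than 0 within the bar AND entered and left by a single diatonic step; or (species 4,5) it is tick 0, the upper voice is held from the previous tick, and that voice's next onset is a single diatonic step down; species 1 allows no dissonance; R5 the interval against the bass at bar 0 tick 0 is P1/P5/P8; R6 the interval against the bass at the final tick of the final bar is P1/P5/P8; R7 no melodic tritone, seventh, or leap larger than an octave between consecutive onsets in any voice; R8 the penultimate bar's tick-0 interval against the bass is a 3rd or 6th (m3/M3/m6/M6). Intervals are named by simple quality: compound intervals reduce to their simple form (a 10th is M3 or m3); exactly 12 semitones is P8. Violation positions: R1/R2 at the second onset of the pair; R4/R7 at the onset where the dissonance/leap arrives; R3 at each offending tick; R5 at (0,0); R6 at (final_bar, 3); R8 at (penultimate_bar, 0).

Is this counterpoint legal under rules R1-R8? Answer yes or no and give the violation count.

No (5 violations)

bar 0: v0=G3 v1=G4 (P8)
bar 1: v0=E3 v1=E4 (P8)
bar 2: v0=D3 v1=D4 (P8)
bar 3: v0=C3 v1=A3 (M6)
bar 4: v0=B2 v1=D3 (m3)
bar 5: v0=G2 v1=B2 (M3)
bar 6: v0=F3 v1=D4 (M6)
bar 7: v0=G3 v1=G4 (P8)
  R1 @ bar1.0: G3/G4 P8 -> E3/E4 P8 similar
  R1 @ bar2.0: E3/E4 P8 -> D3/D4 P8 similar
  R7 @ bar6.0: G2->F3 leap 10st
  R7 @ bar6.0: B2->D4 leap 15st
  R2 @ bar7.0: F3/D4 M6 -> G3/G4 P8 similar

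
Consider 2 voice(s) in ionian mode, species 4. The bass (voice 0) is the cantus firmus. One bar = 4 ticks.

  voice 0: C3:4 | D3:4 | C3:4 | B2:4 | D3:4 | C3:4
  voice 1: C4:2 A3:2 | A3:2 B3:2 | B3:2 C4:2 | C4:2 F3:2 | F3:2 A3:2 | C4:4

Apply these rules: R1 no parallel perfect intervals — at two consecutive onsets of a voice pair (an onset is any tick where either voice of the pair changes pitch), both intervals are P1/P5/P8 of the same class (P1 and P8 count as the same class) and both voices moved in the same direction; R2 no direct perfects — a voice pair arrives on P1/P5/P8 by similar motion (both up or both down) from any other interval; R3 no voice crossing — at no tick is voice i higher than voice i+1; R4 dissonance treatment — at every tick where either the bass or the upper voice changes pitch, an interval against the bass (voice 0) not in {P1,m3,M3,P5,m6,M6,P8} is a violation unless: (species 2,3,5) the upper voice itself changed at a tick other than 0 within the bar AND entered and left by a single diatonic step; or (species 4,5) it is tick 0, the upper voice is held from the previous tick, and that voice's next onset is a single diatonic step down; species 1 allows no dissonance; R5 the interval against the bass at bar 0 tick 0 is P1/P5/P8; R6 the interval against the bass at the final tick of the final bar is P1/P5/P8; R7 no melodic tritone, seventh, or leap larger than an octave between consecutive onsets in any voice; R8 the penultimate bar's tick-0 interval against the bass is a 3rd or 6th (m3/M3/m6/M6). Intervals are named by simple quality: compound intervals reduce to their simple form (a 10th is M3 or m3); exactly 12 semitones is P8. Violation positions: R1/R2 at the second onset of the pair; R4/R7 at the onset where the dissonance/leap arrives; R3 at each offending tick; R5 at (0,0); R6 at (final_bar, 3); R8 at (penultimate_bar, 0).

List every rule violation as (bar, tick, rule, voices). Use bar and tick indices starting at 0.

(2, 0, R4, (0, 1))
(3, 0, R4, (0, 1))
(3, 2, R4, (0, 1))

bar 0: v0=C3 v1=C4 downbeat P8
bar 1: v0=D3 v1=A3 downbeat P5
bar 2: v0=C3 v1=B3 downbeat M7
bar 3: v0=B2 v1=C4 downbeat m2
bar 4: v0=D3 v1=F3 downbeat m3
bar 5: v0=C3 v1=C4 downbeat P8
  -> R4 @ bar 2 tick 0 v(0, 1): C3/B3 M7 untreated
  -> R4 @ bar 3 tick 0 v(0, 1): B2/C4 m2 untreated
  -> R4 @ bar 3 tick 2 v(0, 1): B2/F3 TT untreated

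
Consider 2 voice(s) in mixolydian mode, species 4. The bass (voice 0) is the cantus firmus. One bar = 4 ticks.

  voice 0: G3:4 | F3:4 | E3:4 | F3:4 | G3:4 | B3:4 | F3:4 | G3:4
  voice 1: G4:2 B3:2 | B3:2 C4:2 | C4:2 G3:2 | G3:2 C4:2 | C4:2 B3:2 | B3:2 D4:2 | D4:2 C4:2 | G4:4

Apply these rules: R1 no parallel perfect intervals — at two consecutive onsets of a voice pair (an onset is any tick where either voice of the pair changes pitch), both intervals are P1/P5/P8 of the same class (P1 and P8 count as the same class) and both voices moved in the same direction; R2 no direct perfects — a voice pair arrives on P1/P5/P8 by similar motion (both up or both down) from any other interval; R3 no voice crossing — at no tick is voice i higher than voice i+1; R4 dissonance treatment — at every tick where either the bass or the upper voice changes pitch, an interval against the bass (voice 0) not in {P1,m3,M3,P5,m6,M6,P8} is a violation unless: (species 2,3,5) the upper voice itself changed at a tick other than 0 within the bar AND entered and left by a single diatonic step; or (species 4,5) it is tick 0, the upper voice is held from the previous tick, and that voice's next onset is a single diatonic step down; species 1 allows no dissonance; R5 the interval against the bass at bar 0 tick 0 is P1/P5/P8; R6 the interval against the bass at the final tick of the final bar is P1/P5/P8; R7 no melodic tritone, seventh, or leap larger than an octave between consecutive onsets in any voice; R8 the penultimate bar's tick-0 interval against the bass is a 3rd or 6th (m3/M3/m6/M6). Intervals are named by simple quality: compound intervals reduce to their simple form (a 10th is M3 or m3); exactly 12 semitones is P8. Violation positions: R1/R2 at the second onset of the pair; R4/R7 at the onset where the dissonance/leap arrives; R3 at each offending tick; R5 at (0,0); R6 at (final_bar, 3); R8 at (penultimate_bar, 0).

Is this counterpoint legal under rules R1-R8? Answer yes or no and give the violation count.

No (4 violations)

bar 0: v0=G3 v1=G4 (P8)
bar 1: v0=F3 v1=B3 (TT)
bar 2: v0=E3 v1=C4 (m6)
bar 3: v0=F3 v1=G3 (M2)
bar 4: v0=G3 v1=C4 (P4)
bar 5: v0=B3 v1=B3 (P1)
bar 6: v0=F3 v1=D4 (M6)
bar 7: v0=G3 v1=G4 (P8)
  R4 @ bar1.0: F3/B3 TT untreated
  R4 @ bar3.0: F3/G3 M2 untreated
  R7 @ bar6.0: B3->F3 leap 6st
  R2 @ bar7.0: F3/C4 P5 -> G3/G4 P8 similar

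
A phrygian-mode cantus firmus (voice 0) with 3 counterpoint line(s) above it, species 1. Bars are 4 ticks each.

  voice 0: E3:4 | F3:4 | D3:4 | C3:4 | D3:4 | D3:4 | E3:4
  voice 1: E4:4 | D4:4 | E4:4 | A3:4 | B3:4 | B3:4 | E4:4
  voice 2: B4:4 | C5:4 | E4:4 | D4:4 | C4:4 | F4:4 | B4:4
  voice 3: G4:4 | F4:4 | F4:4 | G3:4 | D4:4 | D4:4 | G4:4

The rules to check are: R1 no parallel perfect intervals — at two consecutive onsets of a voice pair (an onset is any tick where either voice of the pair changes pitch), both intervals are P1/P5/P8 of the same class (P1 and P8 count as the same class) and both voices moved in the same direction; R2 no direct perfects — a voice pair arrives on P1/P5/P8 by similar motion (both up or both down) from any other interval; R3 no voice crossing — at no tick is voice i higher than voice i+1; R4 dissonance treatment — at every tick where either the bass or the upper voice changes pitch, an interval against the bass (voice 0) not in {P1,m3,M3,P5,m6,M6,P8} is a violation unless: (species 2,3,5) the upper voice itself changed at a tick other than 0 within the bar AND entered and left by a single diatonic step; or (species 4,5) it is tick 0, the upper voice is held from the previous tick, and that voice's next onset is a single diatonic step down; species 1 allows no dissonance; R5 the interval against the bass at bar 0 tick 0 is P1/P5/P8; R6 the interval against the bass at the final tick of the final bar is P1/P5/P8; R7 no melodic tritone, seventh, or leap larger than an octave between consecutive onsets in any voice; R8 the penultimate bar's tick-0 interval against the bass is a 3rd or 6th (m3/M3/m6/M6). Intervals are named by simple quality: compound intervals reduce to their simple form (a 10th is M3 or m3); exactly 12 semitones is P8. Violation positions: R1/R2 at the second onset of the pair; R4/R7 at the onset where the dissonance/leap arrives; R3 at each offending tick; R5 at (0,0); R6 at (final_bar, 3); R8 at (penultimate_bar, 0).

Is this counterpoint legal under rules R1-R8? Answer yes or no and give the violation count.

bar 0: v0=E3 v1=E4 v2=B4 v3=G4 (m3)
bar 1: v0=F3 v1=D4 v2=C5 v3=F4 (P8)
bar 2: v0=D3 v1=E4 v2=E4 v3=F4 (m3)
bar 3: v0=C3 v1=A3 v2=D4 v3=G3 (P5)
bar 4: v0=D3 v1=B3 v2=C4 v3=D4 (P8)
bar 5: v0=D3 v1=B3 v2=F4 v3=D4 (P8)
bar 6: v0=E3 v1=E4 v2=B4 v3=G4 (m3)
  R3 @ bar0.0: B4 above G4
  R5 @ bar0.0: opens on m3
  R3 @ bar0.1: B4 above G4
  R3 @ bar0.2: B4 above G4
  R3 @ bar0.3: B4 above G4
  R1 @ bar1.0: E3/B4 P5 -> F3/C5 P5 similar
  R3 @ bar1.0: C5 above F4
  R3 @ bar1.1: C5 above F4
  R3 @ bar1.2: C5 above F4
  R3 @ bar1.3: C5 above F4
  R4 @ bar2.0: D3/E4 M2 untreated
  R4 @ bar2.0: D3/E4 M2 untreated
  R2 @ bar3.0: D3/F4 m3 -> C3/G3 P5 similar
  R2 @ bar3.0: E4/F4 m2 -> D4/G3 P5 similar
  R3 @ bar3.0: D4 above G3
  R4 @ bar3.0: C3/D4 M2 untreated
  R7 @ bar3.0: F4->G3 leap 10st
  R3 @ bar3.1: D4 above G3
  R3 @ bar3.2: D4 above G3
  R3 @ bar3.3: D4 above G3
  R2 @ bar4.0: C3/G3 P5 -> D3/D4 P8 similar
  R4 @ bar4.0: D3/C4 m7 untreated
  R3 @ bar5.0: F4 above D4
  R8 @ bar5.0: penult P8 not 3rd/6th
  R3 @ bar5.1: F4 above D4
  R3 @ bar5.2: F4 above D4
  R3 @ bar5.3: F4 above D4
  R2 @ bar6.0: D3/B3 M6 -> E3/E4 P8 similar
  R2 @ bar6.0: D3/F4 m3 -> E3/B4 P5 similar
  R2 @ bar6.0: B3/F4 TT -> E4/B4 P5 similar
  R3 @ bar6.0: B4 above G4
  R7 @ bar6.0: F4->B4 leap 6st
  R3 @ bar6.1: B4 above G4
  R3 @ bar6.2: B4 above G4
  R3 @ bar6.3: B4 above G4
  R6 @ bar6.3: closes on m3

No (36 violations)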